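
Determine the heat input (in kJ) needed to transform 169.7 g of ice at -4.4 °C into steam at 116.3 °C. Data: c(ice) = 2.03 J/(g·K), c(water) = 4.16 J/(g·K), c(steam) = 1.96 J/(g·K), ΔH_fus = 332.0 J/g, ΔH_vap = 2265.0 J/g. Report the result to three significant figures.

q1 (heat ice -4.4→0.0 °C): 169.7 × 2.03 × 4.4 = 1516 J
q2 (melt at 0 °C): 169.7 × 332.0 = 56340 J
q3 (heat water 0.0→100.0 °C): 169.7 × 4.16 × 100.0 = 70595 J
q4 (vaporize at 100 °C): 169.7 × 2265.0 = 384371 J
q5 (heat steam 100.0→116.3 °C): 169.7 × 1.96 × 16.3 = 5422 J
Total: 1516 + 56340 + 70595 + 384371 + 5422 = 518244 J = 518 kJ

q = 518 kJ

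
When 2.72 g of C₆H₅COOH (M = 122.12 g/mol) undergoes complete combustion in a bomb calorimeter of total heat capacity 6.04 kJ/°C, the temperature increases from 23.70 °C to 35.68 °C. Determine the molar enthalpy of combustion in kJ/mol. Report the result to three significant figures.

ΔH = -3250 kJ/mol

ΔT = 35.68 − 23.70 = 11.98 °C
q_cal = C_cal × ΔT = 6.04 × 11.98 = 72.3592 kJ
n = 2.72 / 122.12 = 0.02227 mol
q_rxn = −q_cal = -72.3592 kJ
ΔH = -72.3592 / 0.02227 = -3249 kJ/mol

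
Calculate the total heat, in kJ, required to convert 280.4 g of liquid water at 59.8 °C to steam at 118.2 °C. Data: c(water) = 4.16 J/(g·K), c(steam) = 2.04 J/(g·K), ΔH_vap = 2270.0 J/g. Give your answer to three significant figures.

q = 694 kJ

q1 (heat water 59.8→100.0 °C): 280.4 × 4.16 × 40.2 = 46892 J
q2 (vaporize at 100 °C): 280.4 × 2270.0 = 636508 J
q3 (heat steam 100.0→118.2 °C): 280.4 × 2.04 × 18.2 = 10411 J
Total: 46892 + 636508 + 10411 = 693811 J = 694 kJ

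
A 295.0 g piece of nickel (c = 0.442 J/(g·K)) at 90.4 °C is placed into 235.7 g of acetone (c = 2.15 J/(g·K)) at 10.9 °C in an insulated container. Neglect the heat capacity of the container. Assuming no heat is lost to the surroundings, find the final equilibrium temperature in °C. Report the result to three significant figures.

Heat lost by nickel = heat gained by acetone.
(295.0)(0.442)(90.4 − T) = (235.7)(2.15)(T − 10.9)
130.39 (90.4 − T) = 506.755 (T − 10.9)
11787 − 130.39 T = 506.755 T − 5523.6
17310.6 = 637.145 T
T = 27.17 °C

T_f = 27.2 °C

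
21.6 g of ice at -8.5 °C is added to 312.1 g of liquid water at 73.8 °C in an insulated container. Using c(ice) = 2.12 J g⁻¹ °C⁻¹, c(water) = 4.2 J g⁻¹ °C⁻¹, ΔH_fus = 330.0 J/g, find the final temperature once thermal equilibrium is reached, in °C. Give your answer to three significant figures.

T_f = 63.7 °C

Heat to bring ice to 0 °C and melt it: q₁ = 21.6×2.12×8.5 + 21.6×330.0 = 7517.2 J
Heat the water can supply cooling to 0 °C: 312.1×4.2×73.8 = 96738.5 J > q₁, so all ice melts.
Energy balance: 312.1×4.2×(73.8 − T) = 7517.2 + 21.6×4.2×(T − 0)
1310.82(73.8 − T) = 7517.2 + 90.72 T
96738.5 − 7517.2 = 1401.54 T
T = 89221.3 / 1401.54 = 63.66 °C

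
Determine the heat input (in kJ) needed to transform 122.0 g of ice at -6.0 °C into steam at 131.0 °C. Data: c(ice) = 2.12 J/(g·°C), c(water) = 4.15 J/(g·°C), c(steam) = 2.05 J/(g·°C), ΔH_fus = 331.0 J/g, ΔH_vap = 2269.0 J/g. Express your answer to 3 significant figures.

q = 377 kJ

q1 (heat ice -6.0→0.0 °C): 122.0 × 2.12 × 6.0 = 1552 J
q2 (melt at 0 °C): 122.0 × 331.0 = 40382 J
q3 (heat water 0.0→100.0 °C): 122.0 × 4.15 × 100.0 = 50630 J
q4 (vaporize at 100 °C): 122.0 × 2269.0 = 276818 J
q5 (heat steam 100.0→131.0 °C): 122.0 × 2.05 × 31.0 = 7753 J
Total: 1552 + 40382 + 50630 + 276818 + 7753 = 377135 J = 377 kJ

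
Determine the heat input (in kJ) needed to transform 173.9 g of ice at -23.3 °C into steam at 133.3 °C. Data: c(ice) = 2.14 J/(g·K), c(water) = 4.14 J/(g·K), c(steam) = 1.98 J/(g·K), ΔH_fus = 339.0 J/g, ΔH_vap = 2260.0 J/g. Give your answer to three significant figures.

q1 (heat ice -23.3→0.0 °C): 173.9 × 2.14 × 23.3 = 8671 J
q2 (melt at 0 °C): 173.9 × 339.0 = 58952 J
q3 (heat water 0.0→100.0 °C): 173.9 × 4.14 × 100.0 = 71995 J
q4 (vaporize at 100 °C): 173.9 × 2260.0 = 393014 J
q5 (heat steam 100.0→133.3 °C): 173.9 × 1.98 × 33.3 = 11466 J
Total: 8671 + 58952 + 71995 + 393014 + 11466 = 544098 J = 544 kJ

q = 544 kJ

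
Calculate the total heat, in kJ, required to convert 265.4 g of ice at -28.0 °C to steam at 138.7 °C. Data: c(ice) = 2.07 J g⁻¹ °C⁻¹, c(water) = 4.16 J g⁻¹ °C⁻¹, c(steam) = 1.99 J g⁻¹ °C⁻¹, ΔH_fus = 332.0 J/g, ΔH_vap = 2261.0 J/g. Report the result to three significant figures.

q1 (heat ice -28.0→0.0 °C): 265.4 × 2.07 × 28.0 = 15383 J
q2 (melt at 0 °C): 265.4 × 332.0 = 88113 J
q3 (heat water 0.0→100.0 °C): 265.4 × 4.16 × 100.0 = 110406 J
q4 (vaporize at 100 °C): 265.4 × 2261.0 = 600069 J
q5 (heat steam 100.0→138.7 °C): 265.4 × 1.99 × 38.7 = 20439 J
Total: 15383 + 88113 + 110406 + 600069 + 20439 = 834410 J = 834 kJ

q = 834 kJ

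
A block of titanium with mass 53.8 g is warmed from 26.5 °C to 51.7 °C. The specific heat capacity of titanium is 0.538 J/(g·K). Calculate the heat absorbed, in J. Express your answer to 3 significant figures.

q = m c ΔT = 53.8 × 0.538 × (51.7 − 26.5)
q = 53.8 × 0.538 × 25.2 = 729.4 J

q = 729 J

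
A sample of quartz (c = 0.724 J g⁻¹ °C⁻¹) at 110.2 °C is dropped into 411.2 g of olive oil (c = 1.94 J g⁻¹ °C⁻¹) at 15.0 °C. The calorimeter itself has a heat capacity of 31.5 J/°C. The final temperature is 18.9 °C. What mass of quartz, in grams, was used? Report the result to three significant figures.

q_gained = (411.2 × 1.94 + 31.5) × (18.9 − 15.0) = 3234 J
q_lost = m × 0.724 × (110.2 − 18.9) = 66.1012 m
m = 3234 / 66.1012 = 48.9 g

m = 48.9 g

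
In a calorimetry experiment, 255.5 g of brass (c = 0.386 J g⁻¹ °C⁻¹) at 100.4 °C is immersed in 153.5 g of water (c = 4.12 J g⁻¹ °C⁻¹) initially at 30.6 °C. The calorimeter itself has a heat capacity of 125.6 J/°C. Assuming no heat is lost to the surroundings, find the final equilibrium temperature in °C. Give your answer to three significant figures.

Heat lost by brass = heat gained by water + calorimeter.
(255.5)(0.386)(100.4 − T) = [(153.5)(4.12) + 125.6](T − 30.6)
98.623 (100.4 − T) = 758.02 (T − 30.6)
9901.7 − 98.623 T = 758.02 T − 23195
33096.7 = 856.643 T
T = 38.64 °C

T_f = 38.6 °C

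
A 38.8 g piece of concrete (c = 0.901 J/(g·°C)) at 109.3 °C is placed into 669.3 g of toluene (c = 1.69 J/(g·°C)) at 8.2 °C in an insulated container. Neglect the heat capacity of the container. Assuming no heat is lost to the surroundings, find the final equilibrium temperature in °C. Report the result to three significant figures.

T_f = 11.2 °C

Heat lost by concrete = heat gained by toluene.
(38.8)(0.901)(109.3 − T) = (669.3)(1.69)(T − 8.2)
34.9588 (109.3 − T) = 1131.117 (T − 8.2)
3821.0 − 34.9588 T = 1131.117 T − 9275.2
13096.2 = 1166.0758 T
T = 11.23 °C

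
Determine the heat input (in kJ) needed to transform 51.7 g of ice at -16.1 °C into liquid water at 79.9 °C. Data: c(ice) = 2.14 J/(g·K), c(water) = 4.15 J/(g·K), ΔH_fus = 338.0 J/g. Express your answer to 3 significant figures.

q = 36.4 kJ

q1 (heat ice -16.1→0.0 °C): 51.7 × 2.14 × 16.1 = 1781 J
q2 (melt at 0 °C): 51.7 × 338.0 = 17475 J
q3 (heat water 0.0→79.9 °C): 51.7 × 4.15 × 79.9 = 17143 J
Total: 1781 + 17475 + 17143 = 36399 J = 36.4 kJ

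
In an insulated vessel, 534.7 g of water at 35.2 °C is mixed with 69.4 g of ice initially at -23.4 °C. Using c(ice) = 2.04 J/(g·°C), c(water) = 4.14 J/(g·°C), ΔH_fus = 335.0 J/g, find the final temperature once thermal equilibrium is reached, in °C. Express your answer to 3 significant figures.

Heat to bring ice to 0 °C and melt it: q₁ = 69.4×2.04×23.4 + 69.4×335.0 = 26562 J
Heat the water can supply cooling to 0 °C: 534.7×4.14×35.2 = 77920.8 J > q₁, so all ice melts.
Energy balance: 534.7×4.14×(35.2 − T) = 26562 + 69.4×4.14×(T − 0)
2213.658(35.2 − T) = 26562 + 287.316 T
77920.8 − 26562 = 2500.974 T
T = 51358.8 / 2500.974 = 20.54 °C

T_f = 20.5 °C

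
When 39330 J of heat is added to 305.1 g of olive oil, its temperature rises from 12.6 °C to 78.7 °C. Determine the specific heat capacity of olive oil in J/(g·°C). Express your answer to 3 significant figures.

c = 1.95 J/(g·°C)

c = q / (m ΔT) = 39330 / (305.1 × 66.1)
c = 39330 / 20167.11 = 1.95 J/(g·°C)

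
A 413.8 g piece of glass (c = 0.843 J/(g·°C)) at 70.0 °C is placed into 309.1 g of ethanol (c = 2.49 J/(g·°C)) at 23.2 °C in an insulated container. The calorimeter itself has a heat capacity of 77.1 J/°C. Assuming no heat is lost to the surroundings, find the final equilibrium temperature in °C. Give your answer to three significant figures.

Heat lost by glass = heat gained by ethanol + calorimeter.
(413.8)(0.843)(70.0 − T) = [(309.1)(2.49) + 77.1](T − 23.2)
348.8334 (70.0 − T) = 846.759 (T − 23.2)
24418 − 348.8334 T = 846.759 T − 19645
44063 = 1195.5924 T
T = 36.85 °C

T_f = 36.9 °C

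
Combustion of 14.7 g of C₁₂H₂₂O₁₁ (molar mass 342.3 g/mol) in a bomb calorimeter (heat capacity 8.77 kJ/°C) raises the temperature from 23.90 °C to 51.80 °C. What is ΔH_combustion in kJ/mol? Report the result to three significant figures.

ΔH = -5700 kJ/mol

ΔT = 51.80 − 23.90 = 27.90 °C
q_cal = C_cal × ΔT = 8.77 × 27.90 = 244.683 kJ
n = 14.7 / 342.3 = 0.04294 mol
q_rxn = −q_cal = -244.683 kJ
ΔH = -244.683 / 0.04294 = -5698 kJ/mol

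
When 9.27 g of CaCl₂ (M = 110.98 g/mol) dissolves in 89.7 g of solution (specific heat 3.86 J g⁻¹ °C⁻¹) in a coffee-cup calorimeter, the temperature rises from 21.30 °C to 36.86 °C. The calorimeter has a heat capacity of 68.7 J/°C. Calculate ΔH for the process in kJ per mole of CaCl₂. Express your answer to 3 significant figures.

|ΔT| = |36.86 − 21.30| = 15.56 °C
|q_surr| = (89.7 × 3.86 + 68.7) × 15.56 = 414.942 × 15.56 = 6456 J
n(CaCl₂) = 9.27 / 110.98 = 0.08353 mol
Temperature rose, so q_rxn = −|q_surr| = -6.456 kJ
ΔH = q_rxn / n = -77.29 kJ/mol

ΔH = -77.3 kJ/mol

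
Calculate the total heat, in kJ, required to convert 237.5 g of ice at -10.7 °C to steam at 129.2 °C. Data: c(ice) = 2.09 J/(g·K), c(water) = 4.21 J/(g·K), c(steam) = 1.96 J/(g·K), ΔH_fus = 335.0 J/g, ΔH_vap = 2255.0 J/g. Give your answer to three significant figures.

q1 (heat ice -10.7→0.0 °C): 237.5 × 2.09 × 10.7 = 5311 J
q2 (melt at 0 °C): 237.5 × 335.0 = 79563 J
q3 (heat water 0.0→100.0 °C): 237.5 × 4.21 × 100.0 = 99988 J
q4 (vaporize at 100 °C): 237.5 × 2255.0 = 535563 J
q5 (heat steam 100.0→129.2 °C): 237.5 × 1.96 × 29.2 = 13593 J
Total: 5311 + 79563 + 99988 + 535563 + 13593 = 734018 J = 734 kJ

q = 734 kJ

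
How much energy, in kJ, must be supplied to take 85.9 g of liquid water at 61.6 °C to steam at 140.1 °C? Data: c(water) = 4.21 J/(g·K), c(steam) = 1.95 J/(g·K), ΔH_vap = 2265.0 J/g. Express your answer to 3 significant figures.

q = 215 kJ

q1 (heat water 61.6→100.0 °C): 85.9 × 4.21 × 38.4 = 13887 J
q2 (vaporize at 100 °C): 85.9 × 2265.0 = 194564 J
q3 (heat steam 100.0→140.1 °C): 85.9 × 1.95 × 40.1 = 6717 J
Total: 13887 + 194564 + 6717 = 215168 J = 215 kJ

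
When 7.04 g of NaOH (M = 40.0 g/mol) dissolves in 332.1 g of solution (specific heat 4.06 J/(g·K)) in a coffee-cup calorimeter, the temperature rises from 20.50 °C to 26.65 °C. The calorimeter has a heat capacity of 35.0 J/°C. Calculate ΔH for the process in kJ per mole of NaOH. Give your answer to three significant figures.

ΔH = -48.3 kJ/mol

|ΔT| = |26.65 − 20.50| = 6.15 °C
|q_surr| = (332.1 × 4.06 + 35.0) × 6.15 = 1383.326 × 6.15 = 8507 J
n(NaOH) = 7.04 / 40.0 = 0.1760 mol
Temperature rose, so q_rxn = −|q_surr| = -8.507 kJ
ΔH = q_rxn / n = -48.34 kJ/mol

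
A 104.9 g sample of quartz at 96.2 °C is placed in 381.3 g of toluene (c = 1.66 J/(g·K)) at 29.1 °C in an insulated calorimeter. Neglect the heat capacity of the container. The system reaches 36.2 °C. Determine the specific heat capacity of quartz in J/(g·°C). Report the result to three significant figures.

c = 0.714 J/(g·°C)

q_gained = (381.3 × 1.66) × (36.2 − 29.1) = 4494 J
q_lost = 104.9 × c × (96.2 − 36.2) = 6294 c
Set equal: c = 4494 / 6294 = 0.714 J/(g·°C)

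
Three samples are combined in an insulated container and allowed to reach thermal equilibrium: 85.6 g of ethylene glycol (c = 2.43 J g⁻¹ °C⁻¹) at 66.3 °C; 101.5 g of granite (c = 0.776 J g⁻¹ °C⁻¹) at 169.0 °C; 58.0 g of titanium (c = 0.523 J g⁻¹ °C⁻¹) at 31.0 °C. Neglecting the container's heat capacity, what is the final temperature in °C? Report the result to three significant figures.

T_f = 88.4 °C

Σ mᵢcᵢ(T − Tᵢ) = 0  ⇒  T = Σ mᵢcᵢTᵢ / Σ mᵢcᵢ
Σ mᵢcᵢ = 85.6×2.43 + 101.5×0.776 + 58.0×0.523 = 317.106
Σ mᵢcᵢTᵢ = 208.008×66.3 + 78.764×169.0 + 30.334×31.0 = 28042
T = 28042 / 317.106 = 88.43 °C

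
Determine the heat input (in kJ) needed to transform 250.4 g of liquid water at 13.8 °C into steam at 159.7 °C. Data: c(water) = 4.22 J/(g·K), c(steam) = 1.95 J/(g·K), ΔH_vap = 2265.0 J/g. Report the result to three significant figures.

q = 687 kJ

q1 (heat water 13.8→100.0 °C): 250.4 × 4.22 × 86.2 = 91087 J
q2 (vaporize at 100 °C): 250.4 × 2265.0 = 567156 J
q3 (heat steam 100.0→159.7 °C): 250.4 × 1.95 × 59.7 = 29150 J
Total: 91087 + 567156 + 29150 = 687393 J = 687 kJ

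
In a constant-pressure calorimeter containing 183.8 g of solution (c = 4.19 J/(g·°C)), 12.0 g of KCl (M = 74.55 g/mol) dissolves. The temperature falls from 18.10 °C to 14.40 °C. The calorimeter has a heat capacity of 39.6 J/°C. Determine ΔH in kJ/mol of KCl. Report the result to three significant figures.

ΔH = 18.6 kJ/mol

|ΔT| = |14.40 − 18.10| = 3.70 °C
|q_surr| = (183.8 × 4.19 + 39.6) × 3.70 = 809.722 × 3.70 = 2996 J
n(KCl) = 12.0 / 74.55 = 0.1610 mol
Temperature fell, so q_rxn = +|q_surr| = 2.996 kJ
ΔH = q_rxn / n = 18.61 kJ/mol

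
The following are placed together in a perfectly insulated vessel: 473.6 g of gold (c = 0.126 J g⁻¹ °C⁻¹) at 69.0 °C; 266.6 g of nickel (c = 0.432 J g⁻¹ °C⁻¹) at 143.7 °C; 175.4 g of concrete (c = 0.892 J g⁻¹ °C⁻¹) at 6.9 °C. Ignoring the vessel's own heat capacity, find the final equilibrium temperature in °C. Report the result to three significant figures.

Σ mᵢcᵢ(T − Tᵢ) = 0  ⇒  T = Σ mᵢcᵢTᵢ / Σ mᵢcᵢ
Σ mᵢcᵢ = 473.6×0.126 + 266.6×0.432 + 175.4×0.892 = 331.3016
Σ mᵢcᵢTᵢ = 59.6736×69.0 + 115.1712×143.7 + 156.4568×6.9 = 21747
T = 21747 / 331.3016 = 65.64 °C

T_f = 65.6 °C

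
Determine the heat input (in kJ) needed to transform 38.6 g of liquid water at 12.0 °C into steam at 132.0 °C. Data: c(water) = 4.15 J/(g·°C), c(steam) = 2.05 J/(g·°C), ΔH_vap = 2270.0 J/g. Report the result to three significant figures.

q1 (heat water 12.0→100.0 °C): 38.6 × 4.15 × 88.0 = 14097 J
q2 (vaporize at 100 °C): 38.6 × 2270.0 = 87622 J
q3 (heat steam 100.0→132.0 °C): 38.6 × 2.05 × 32.0 = 2532 J
Total: 14097 + 87622 + 2532 = 104251 J = 104 kJ

q = 104 kJ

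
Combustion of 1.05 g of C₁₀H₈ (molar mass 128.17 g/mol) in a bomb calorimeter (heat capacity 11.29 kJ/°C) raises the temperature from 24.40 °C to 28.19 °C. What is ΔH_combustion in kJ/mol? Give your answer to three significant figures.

ΔH = -5220 kJ/mol

ΔT = 28.19 − 24.40 = 3.79 °C
q_cal = C_cal × ΔT = 11.29 × 3.79 = 42.7891 kJ
n = 1.05 / 128.17 = 0.008192 mol
q_rxn = −q_cal = -42.7891 kJ
ΔH = -42.7891 / 0.008192 = -5223 kJ/mol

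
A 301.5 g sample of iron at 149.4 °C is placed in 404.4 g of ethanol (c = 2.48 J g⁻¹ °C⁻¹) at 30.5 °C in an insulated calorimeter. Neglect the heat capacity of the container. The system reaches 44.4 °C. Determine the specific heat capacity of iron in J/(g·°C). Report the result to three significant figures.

c = 0.440 J/(g·°C)

q_gained = (404.4 × 2.48) × (44.4 − 30.5) = 13940 J
q_lost = 301.5 × c × (149.4 − 44.4) = 31657.5 c
Set equal: c = 13940 / 31657.5 = 0.440 J/(g·°C)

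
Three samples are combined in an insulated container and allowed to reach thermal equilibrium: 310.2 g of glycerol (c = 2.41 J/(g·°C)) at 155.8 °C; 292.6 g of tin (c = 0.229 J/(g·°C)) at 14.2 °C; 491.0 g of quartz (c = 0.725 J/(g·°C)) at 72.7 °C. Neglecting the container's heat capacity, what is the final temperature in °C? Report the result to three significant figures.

Σ mᵢcᵢ(T − Tᵢ) = 0  ⇒  T = Σ mᵢcᵢTᵢ / Σ mᵢcᵢ
Σ mᵢcᵢ = 310.2×2.41 + 292.6×0.229 + 491.0×0.725 = 1170.5624
Σ mᵢcᵢTᵢ = 747.582×155.8 + 67.0054×14.2 + 355.975×72.7 = 143300
T = 143300 / 1170.5624 = 122.4 °C

T_f = 122 °C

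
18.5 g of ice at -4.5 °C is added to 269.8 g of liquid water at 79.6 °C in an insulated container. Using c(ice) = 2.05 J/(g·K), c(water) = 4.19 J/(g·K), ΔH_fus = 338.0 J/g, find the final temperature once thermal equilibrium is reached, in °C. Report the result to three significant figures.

T_f = 69.2 °C

Heat to bring ice to 0 °C and melt it: q₁ = 18.5×2.05×4.5 + 18.5×338.0 = 6423.7 J
Heat the water can supply cooling to 0 °C: 269.8×4.19×79.6 = 89984.8 J > q₁, so all ice melts.
Energy balance: 269.8×4.19×(79.6 − T) = 6423.7 + 18.5×4.19×(T − 0)
1130.462(79.6 − T) = 6423.7 + 77.515 T
89984.8 − 6423.7 = 1207.977 T
T = 83561.1 / 1207.977 = 69.17 °C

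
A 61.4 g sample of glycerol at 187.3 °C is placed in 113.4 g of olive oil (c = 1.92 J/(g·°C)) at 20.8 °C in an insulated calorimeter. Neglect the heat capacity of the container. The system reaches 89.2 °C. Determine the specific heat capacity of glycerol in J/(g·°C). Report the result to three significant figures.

c = 2.47 J/(g·°C)

q_gained = (113.4 × 1.92) × (89.2 − 20.8) = 14890 J
q_lost = 61.4 × c × (187.3 − 89.2) = 6023.34 c
Set equal: c = 14890 / 6023.34 = 2.47 J/(g·°C)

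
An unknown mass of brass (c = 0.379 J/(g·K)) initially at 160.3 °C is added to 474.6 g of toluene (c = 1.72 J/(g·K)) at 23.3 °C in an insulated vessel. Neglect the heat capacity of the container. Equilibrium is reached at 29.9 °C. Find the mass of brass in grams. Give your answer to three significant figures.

m = 109 g

q_gained = (474.6 × 1.72) × (29.9 − 23.3) = 5388 J
q_lost = m × 0.379 × (160.3 − 29.9) = 49.4216 m
m = 5388 / 49.4216 = 109 g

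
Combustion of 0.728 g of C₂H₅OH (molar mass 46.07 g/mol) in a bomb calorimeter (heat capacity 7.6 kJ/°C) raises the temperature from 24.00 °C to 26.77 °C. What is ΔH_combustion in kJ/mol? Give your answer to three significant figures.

ΔT = 26.77 − 24.00 = 2.77 °C
q_cal = C_cal × ΔT = 7.6 × 2.77 = 21.052 kJ
n = 0.728 / 46.07 = 0.01580 mol
q_rxn = −q_cal = -21.052 kJ
ΔH = -21.052 / 0.01580 = -1332 kJ/mol

ΔH = -1330 kJ/mol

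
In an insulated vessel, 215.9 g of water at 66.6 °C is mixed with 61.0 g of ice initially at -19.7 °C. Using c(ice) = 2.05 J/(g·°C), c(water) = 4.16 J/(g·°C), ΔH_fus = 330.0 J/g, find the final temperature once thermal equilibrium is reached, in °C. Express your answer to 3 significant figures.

T_f = 32.3 °C

Heat to bring ice to 0 °C and melt it: q₁ = 61.0×2.05×19.7 + 61.0×330.0 = 22593 J
Heat the water can supply cooling to 0 °C: 215.9×4.16×66.6 = 59816.4 J > q₁, so all ice melts.
Energy balance: 215.9×4.16×(66.6 − T) = 22593 + 61.0×4.16×(T − 0)
898.144(66.6 − T) = 22593 + 253.76 T
59816.4 − 22593 = 1151.904 T
T = 37223.4 / 1151.904 = 32.31 °C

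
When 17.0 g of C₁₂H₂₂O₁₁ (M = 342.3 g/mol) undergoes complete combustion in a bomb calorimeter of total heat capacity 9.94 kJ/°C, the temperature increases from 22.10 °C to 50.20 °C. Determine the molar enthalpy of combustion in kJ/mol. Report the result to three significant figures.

ΔH = -5620 kJ/mol

ΔT = 50.20 − 22.10 = 28.10 °C
q_cal = C_cal × ΔT = 9.94 × 28.10 = 279.314 kJ
n = 17.0 / 342.3 = 0.04966 mol
q_rxn = −q_cal = -279.314 kJ
ΔH = -279.314 / 0.04966 = -5624.5 kJ/mol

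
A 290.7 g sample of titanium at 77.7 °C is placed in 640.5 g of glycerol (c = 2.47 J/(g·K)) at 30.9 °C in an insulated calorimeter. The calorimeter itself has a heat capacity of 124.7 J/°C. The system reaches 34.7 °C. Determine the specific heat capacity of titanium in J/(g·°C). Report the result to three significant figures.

c = 0.519 J/(g·°C)

q_gained = (640.5 × 2.47 + 124.7) × (34.7 − 30.9) = 6486 J
q_lost = 290.7 × c × (77.7 − 34.7) = 12500.1 c
Set equal: c = 6486 / 12500.1 = 0.519 J/(g·°C)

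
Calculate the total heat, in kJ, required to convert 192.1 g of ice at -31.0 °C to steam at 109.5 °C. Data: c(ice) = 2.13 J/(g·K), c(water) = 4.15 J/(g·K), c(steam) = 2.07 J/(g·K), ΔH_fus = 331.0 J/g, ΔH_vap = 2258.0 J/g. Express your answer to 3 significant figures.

q = 594 kJ

q1 (heat ice -31.0→0.0 °C): 192.1 × 2.13 × 31.0 = 12684 J
q2 (melt at 0 °C): 192.1 × 331.0 = 63585 J
q3 (heat water 0.0→100.0 °C): 192.1 × 4.15 × 100.0 = 79722 J
q4 (vaporize at 100 °C): 192.1 × 2258.0 = 433762 J
q5 (heat steam 100.0→109.5 °C): 192.1 × 2.07 × 9.5 = 3778 J
Total: 12684 + 63585 + 79722 + 433762 + 3778 = 593531 J = 594 kJ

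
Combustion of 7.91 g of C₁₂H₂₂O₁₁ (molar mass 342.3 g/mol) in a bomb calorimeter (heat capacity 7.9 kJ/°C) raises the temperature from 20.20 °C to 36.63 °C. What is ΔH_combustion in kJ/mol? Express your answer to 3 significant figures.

ΔH = -5620 kJ/mol

ΔT = 36.63 − 20.20 = 16.43 °C
q_cal = C_cal × ΔT = 7.9 × 16.43 = 129.797 kJ
n = 7.91 / 342.3 = 0.02311 mol
q_rxn = −q_cal = -129.797 kJ
ΔH = -129.797 / 0.02311 = -5616 kJ/mol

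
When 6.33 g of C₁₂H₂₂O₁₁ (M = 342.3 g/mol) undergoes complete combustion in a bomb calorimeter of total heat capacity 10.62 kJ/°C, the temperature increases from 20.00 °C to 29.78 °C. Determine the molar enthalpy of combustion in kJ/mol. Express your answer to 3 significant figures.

ΔT = 29.78 − 20.00 = 9.78 °C
q_cal = C_cal × ΔT = 10.62 × 9.78 = 103.8636 kJ
n = 6.33 / 342.3 = 0.01849 mol
q_rxn = −q_cal = -103.8636 kJ
ΔH = -103.8636 / 0.01849 = -5617 kJ/mol

ΔH = -5620 kJ/mol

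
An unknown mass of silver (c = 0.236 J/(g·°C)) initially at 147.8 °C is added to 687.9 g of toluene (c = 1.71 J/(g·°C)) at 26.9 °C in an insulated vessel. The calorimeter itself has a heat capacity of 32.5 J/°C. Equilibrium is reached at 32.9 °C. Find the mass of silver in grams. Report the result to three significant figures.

q_gained = (687.9 × 1.71 + 32.5) × (32.9 − 26.9) = 7253 J
q_lost = m × 0.236 × (147.8 − 32.9) = 27.1164 m
m = 7253 / 27.1164 = 267 g

m = 267 g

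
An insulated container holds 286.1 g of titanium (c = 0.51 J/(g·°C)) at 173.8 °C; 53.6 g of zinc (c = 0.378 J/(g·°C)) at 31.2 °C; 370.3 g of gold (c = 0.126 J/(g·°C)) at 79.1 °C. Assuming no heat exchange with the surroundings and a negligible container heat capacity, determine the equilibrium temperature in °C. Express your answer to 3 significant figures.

Σ mᵢcᵢ(T − Tᵢ) = 0  ⇒  T = Σ mᵢcᵢTᵢ / Σ mᵢcᵢ
Σ mᵢcᵢ = 286.1×0.51 + 53.6×0.378 + 370.3×0.126 = 212.8296
Σ mᵢcᵢTᵢ = 145.911×173.8 + 20.2608×31.2 + 46.6578×79.1 = 29682
T = 29682 / 212.8296 = 139.46 °C

T_f = 139 °C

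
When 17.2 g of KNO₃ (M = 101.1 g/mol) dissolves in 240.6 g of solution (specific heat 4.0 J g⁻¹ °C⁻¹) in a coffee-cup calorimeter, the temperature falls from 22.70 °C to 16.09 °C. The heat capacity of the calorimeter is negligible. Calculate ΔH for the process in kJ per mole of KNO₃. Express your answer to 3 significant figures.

ΔH = 37.4 kJ/mol

|ΔT| = |16.09 − 22.70| = 6.61 °C
|q_surr| = (240.6 × 4.0) × 6.61 = 962.4 × 6.61 = 6361 J
n(KNO₃) = 17.2 / 101.1 = 0.1701 mol
Temperature fell, so q_rxn = +|q_surr| = 6.361 kJ
ΔH = q_rxn / n = 37.40 kJ/mol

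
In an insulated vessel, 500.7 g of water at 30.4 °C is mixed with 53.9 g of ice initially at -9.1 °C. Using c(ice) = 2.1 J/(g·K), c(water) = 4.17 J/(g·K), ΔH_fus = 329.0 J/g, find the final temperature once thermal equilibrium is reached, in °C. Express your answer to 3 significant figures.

T_f = 19.3 °C

Heat to bring ice to 0 °C and melt it: q₁ = 53.9×2.1×9.1 + 53.9×329.0 = 18763 J
Heat the water can supply cooling to 0 °C: 500.7×4.17×30.4 = 63472.7 J > q₁, so all ice melts.
Energy balance: 500.7×4.17×(30.4 − T) = 18763 + 53.9×4.17×(T − 0)
2087.919(30.4 − T) = 18763 + 224.763 T
63472.7 − 18763 = 2312.682 T
T = 44709.7 / 2312.682 = 19.33 °C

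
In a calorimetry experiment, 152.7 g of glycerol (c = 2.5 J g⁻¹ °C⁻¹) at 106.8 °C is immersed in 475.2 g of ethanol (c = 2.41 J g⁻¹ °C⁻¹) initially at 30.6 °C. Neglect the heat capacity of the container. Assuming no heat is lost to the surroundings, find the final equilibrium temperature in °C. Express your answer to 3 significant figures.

Heat lost by glycerol = heat gained by ethanol.
(152.7)(2.5)(106.8 − T) = (475.2)(2.41)(T − 30.6)
381.75 (106.8 − T) = 1145.232 (T − 30.6)
40771 − 381.75 T = 1145.232 T − 35044
75815 = 1526.982 T
T = 49.65 °C

T_f = 49.7 °C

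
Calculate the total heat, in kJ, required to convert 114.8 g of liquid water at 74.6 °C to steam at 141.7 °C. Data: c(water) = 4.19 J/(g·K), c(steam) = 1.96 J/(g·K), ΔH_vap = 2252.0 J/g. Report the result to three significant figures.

q = 280 kJ

q1 (heat water 74.6→100.0 °C): 114.8 × 4.19 × 25.4 = 12218 J
q2 (vaporize at 100 °C): 114.8 × 2252.0 = 258530 J
q3 (heat steam 100.0→141.7 °C): 114.8 × 1.96 × 41.7 = 9383 J
Total: 12218 + 258530 + 9383 = 280131 J = 280 kJ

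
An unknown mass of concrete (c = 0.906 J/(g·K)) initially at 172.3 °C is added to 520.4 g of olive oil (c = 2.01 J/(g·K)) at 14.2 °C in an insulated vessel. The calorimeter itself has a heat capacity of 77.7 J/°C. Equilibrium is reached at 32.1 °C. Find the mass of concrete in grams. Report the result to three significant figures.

q_gained = (520.4 × 2.01 + 77.7) × (32.1 − 14.2) = 20110 J
q_lost = m × 0.906 × (172.3 − 32.1) = 127.0212 m
m = 20110 / 127.0212 = 158 g

m = 158 g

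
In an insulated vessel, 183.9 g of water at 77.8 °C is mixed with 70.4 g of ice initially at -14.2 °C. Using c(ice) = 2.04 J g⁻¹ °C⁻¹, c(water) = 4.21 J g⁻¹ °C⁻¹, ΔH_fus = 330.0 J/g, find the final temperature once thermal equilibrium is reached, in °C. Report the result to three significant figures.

T_f = 32.7 °C

Heat to bring ice to 0 °C and melt it: q₁ = 70.4×2.04×14.2 + 70.4×330.0 = 25271 J
Heat the water can supply cooling to 0 °C: 183.9×4.21×77.8 = 60234.2 J > q₁, so all ice melts.
Energy balance: 183.9×4.21×(77.8 − T) = 25271 + 70.4×4.21×(T − 0)
774.219(77.8 − T) = 25271 + 296.384 T
60234.2 − 25271 = 1070.603 T
T = 34963.2 / 1070.603 = 32.66 °C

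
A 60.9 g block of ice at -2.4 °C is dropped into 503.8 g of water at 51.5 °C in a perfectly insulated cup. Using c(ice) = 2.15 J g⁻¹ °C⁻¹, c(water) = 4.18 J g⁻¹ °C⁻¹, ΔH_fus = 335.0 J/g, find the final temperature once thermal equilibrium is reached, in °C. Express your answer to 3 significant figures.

T_f = 37.2 °C

Heat to bring ice to 0 °C and melt it: q₁ = 60.9×2.15×2.4 + 60.9×335.0 = 20716 J
Heat the water can supply cooling to 0 °C: 503.8×4.18×51.5 = 108453 J > q₁, so all ice melts.
Energy balance: 503.8×4.18×(51.5 − T) = 20716 + 60.9×4.18×(T − 0)
2105.884(51.5 − T) = 20716 + 254.562 T
108453 − 20716 = 2360.446 T
T = 87737 / 2360.446 = 37.17 °C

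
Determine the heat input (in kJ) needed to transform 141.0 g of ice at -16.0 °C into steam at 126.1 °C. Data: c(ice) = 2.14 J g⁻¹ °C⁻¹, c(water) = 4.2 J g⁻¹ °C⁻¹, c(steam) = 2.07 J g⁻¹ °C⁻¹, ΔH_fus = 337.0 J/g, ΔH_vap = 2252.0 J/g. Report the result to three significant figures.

q = 437 kJ

q1 (heat ice -16.0→0.0 °C): 141.0 × 2.14 × 16.0 = 4828 J
q2 (melt at 0 °C): 141.0 × 337.0 = 47517 J
q3 (heat water 0.0→100.0 °C): 141.0 × 4.2 × 100.0 = 59220 J
q4 (vaporize at 100 °C): 141.0 × 2252.0 = 317532 J
q5 (heat steam 100.0→126.1 °C): 141.0 × 2.07 × 26.1 = 7618 J
Total: 4828 + 47517 + 59220 + 317532 + 7618 = 436715 J = 437 kJ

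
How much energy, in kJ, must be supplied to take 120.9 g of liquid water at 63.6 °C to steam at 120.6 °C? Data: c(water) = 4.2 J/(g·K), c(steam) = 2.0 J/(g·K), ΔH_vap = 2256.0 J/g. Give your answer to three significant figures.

q = 296 kJ

q1 (heat water 63.6→100.0 °C): 120.9 × 4.2 × 36.4 = 18483 J
q2 (vaporize at 100 °C): 120.9 × 2256.0 = 272750 J
q3 (heat steam 100.0→120.6 °C): 120.9 × 2.0 × 20.6 = 4981 J
Total: 18483 + 272750 + 4981 = 296214 J = 296 kJ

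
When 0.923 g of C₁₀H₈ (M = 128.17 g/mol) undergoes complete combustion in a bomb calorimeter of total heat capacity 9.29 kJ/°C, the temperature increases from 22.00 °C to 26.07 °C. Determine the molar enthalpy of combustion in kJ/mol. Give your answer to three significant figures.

ΔH = -5250 kJ/mol

ΔT = 26.07 − 22.00 = 4.07 °C
q_cal = C_cal × ΔT = 9.29 × 4.07 = 37.8103 kJ
n = 0.923 / 128.17 = 0.007201 mol
q_rxn = −q_cal = -37.8103 kJ
ΔH = -37.8103 / 0.007201 = -5251 kJ/mol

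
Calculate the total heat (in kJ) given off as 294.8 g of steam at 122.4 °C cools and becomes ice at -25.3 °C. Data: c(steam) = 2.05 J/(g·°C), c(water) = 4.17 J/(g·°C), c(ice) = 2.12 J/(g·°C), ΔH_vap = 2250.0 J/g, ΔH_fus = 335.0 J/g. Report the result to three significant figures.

q = 914 kJ

q1 (cool steam 122.4→100 °C): 294.8 × 2.05 × 22.4 = 13537 J
q2 (condense at 100 °C): 294.8 × 2250.0 = 663300 J
q3 (cool water 100→0 °C): 294.8 × 4.17 × 100.0 = 122932 J
q4 (freeze at 0 °C): 294.8 × 335.0 = 98758 J
q5 (cool ice 0→-25.3 °C): 294.8 × 2.12 × 25.3 = 15812 J
Total: 13537 + 663300 + 122932 + 98758 + 15812 = 914339 J = 914 kJ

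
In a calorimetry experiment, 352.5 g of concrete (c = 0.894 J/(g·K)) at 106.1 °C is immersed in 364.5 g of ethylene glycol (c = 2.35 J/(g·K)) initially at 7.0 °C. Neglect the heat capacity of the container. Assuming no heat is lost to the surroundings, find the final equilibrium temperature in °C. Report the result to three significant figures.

Heat lost by concrete = heat gained by ethylene glycol.
(352.5)(0.894)(106.1 − T) = (364.5)(2.35)(T − 7.0)
315.135 (106.1 − T) = 856.575 (T − 7.0)
33436 − 315.135 T = 856.575 T − 5996.0
39432.0 = 1171.710 T
T = 33.65 °C

T_f = 33.7 °C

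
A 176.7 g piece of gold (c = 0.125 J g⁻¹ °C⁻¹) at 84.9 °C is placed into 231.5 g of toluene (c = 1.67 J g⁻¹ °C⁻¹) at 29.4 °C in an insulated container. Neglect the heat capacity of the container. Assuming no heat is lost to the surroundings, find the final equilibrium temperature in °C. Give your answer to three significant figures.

T_f = 32.4 °C

Heat lost by gold = heat gained by toluene.
(176.7)(0.125)(84.9 − T) = (231.5)(1.67)(T − 29.4)
22.0875 (84.9 − T) = 386.605 (T − 29.4)
1875.2 − 22.0875 T = 386.605 T − 11366
13241.2 = 408.6925 T
T = 32.40 °C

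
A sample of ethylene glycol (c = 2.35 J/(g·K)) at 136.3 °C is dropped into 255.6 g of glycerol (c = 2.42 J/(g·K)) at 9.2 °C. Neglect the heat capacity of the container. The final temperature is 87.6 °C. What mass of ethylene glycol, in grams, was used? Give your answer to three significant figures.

q_gained = (255.6 × 2.42) × (87.6 − 9.2) = 48490 J
q_lost = m × 2.35 × (136.3 − 87.6) = 114.445 m
m = 48490 / 114.445 = 424 g

m = 424 g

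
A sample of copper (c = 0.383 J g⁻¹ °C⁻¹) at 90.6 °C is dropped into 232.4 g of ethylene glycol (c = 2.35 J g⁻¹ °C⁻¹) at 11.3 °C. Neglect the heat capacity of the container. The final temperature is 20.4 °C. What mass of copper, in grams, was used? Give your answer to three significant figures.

q_gained = (232.4 × 2.35) × (20.4 − 11.3) = 4970 J
q_lost = m × 0.383 × (90.6 − 20.4) = 26.8866 m
m = 4970 / 26.8866 = 185 g

m = 185 g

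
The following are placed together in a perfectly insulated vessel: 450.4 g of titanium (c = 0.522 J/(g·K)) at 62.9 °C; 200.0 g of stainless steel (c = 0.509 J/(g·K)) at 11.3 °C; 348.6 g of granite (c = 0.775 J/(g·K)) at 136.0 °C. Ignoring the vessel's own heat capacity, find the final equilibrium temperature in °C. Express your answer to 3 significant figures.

Σ mᵢcᵢ(T − Tᵢ) = 0  ⇒  T = Σ mᵢcᵢTᵢ / Σ mᵢcᵢ
Σ mᵢcᵢ = 450.4×0.522 + 200.0×0.509 + 348.6×0.775 = 607.0738
Σ mᵢcᵢTᵢ = 235.1088×62.9 + 101.8×11.3 + 270.165×136.0 = 52681
T = 52681 / 607.0738 = 86.78 °C

T_f = 86.8 °C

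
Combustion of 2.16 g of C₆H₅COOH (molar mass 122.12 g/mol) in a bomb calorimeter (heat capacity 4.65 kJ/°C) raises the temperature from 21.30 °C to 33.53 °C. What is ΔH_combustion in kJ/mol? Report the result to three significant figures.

ΔH = -3220 kJ/mol

ΔT = 33.53 − 21.30 = 12.23 °C
q_cal = C_cal × ΔT = 4.65 × 12.23 = 56.8695 kJ
n = 2.16 / 122.12 = 0.017688 mol
q_rxn = −q_cal = -56.8695 kJ
ΔH = -56.8695 / 0.017688 = -3215 kJ/mol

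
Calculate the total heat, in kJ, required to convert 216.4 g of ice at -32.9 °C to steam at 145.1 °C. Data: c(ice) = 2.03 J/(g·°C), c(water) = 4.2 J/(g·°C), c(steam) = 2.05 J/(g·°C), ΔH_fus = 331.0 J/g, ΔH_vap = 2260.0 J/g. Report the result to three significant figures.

q1 (heat ice -32.9→0.0 °C): 216.4 × 2.03 × 32.9 = 14453 J
q2 (melt at 0 °C): 216.4 × 331.0 = 71628 J
q3 (heat water 0.0→100.0 °C): 216.4 × 4.2 × 100.0 = 90888 J
q4 (vaporize at 100 °C): 216.4 × 2260.0 = 489064 J
q5 (heat steam 100.0→145.1 °C): 216.4 × 2.05 × 45.1 = 20007 J
Total: 14453 + 71628 + 90888 + 489064 + 20007 = 686040 J = 686 kJ

q = 686 kJ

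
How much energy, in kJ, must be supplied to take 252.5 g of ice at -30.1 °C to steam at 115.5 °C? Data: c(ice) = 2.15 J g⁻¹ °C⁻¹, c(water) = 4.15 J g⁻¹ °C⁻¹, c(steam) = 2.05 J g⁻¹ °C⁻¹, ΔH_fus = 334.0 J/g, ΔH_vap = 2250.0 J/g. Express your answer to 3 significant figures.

q = 782 kJ

q1 (heat ice -30.1→0.0 °C): 252.5 × 2.15 × 30.1 = 16341 J
q2 (melt at 0 °C): 252.5 × 334.0 = 84335 J
q3 (heat water 0.0→100.0 °C): 252.5 × 4.15 × 100.0 = 104788 J
q4 (vaporize at 100 °C): 252.5 × 2250.0 = 568125 J
q5 (heat steam 100.0→115.5 °C): 252.5 × 2.05 × 15.5 = 8023 J
Total: 16341 + 84335 + 104788 + 568125 + 8023 = 781612 J = 782 kJ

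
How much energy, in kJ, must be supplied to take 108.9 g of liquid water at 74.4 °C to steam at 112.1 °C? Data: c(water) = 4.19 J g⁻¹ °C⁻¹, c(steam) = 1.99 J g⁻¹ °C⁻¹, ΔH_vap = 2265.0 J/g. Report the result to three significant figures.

q1 (heat water 74.4→100.0 °C): 108.9 × 4.19 × 25.6 = 11681 J
q2 (vaporize at 100 °C): 108.9 × 2265.0 = 246659 J
q3 (heat steam 100.0→112.1 °C): 108.9 × 1.99 × 12.1 = 2622 J
Total: 11681 + 246659 + 2622 = 260962 J = 261 kJ

q = 261 kJ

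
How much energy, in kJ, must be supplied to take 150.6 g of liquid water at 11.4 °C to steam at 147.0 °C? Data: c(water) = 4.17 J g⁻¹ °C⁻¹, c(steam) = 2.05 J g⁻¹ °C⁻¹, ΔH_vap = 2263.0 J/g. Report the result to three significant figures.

q = 411 kJ

q1 (heat water 11.4→100.0 °C): 150.6 × 4.17 × 88.6 = 55641 J
q2 (vaporize at 100 °C): 150.6 × 2263.0 = 340808 J
q3 (heat steam 100.0→147.0 °C): 150.6 × 2.05 × 47.0 = 14510 J
Total: 55641 + 340808 + 14510 = 410959 J = 411 kJ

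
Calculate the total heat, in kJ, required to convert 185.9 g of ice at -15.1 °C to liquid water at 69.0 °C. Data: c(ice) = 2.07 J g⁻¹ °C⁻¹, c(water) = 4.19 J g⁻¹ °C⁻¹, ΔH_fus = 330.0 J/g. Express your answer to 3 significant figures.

q1 (heat ice -15.1→0.0 °C): 185.9 × 2.07 × 15.1 = 5811 J
q2 (melt at 0 °C): 185.9 × 330.0 = 61347 J
q3 (heat water 0.0→69.0 °C): 185.9 × 4.19 × 69.0 = 53746 J
Total: 5811 + 61347 + 53746 = 120904 J = 121 kJ

q = 121 kJ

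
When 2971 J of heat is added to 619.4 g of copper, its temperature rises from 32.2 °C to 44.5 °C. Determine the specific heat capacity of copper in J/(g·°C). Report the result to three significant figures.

c = q / (m ΔT) = 2971 / (619.4 × 12.3)
c = 2971 / 7618.62 = 0.390 J/(g·°C)

c = 0.390 J/(g·°C)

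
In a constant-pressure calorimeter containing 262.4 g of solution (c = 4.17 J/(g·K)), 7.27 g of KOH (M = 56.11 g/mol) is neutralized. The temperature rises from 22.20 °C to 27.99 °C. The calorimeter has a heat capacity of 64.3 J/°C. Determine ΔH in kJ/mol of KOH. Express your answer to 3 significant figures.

ΔH = -51.8 kJ/mol

|ΔT| = |27.99 − 22.20| = 5.79 °C
|q_surr| = (262.4 × 4.17 + 64.3) × 5.79 = 1158.508 × 5.79 = 6708 J
n(KOH) = 7.27 / 56.11 = 0.1296 mol
Temperature rose, so q_rxn = −|q_surr| = -6.708 kJ
ΔH = q_rxn / n = -51.76 kJ/mol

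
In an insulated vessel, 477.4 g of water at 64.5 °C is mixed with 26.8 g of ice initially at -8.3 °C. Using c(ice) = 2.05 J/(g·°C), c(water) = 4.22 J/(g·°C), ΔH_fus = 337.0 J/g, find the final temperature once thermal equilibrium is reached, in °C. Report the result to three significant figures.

Heat to bring ice to 0 °C and melt it: q₁ = 26.8×2.05×8.3 + 26.8×337.0 = 9487.6 J
Heat the water can supply cooling to 0 °C: 477.4×4.22×64.5 = 129944 J > q₁, so all ice melts.
Energy balance: 477.4×4.22×(64.5 − T) = 9487.6 + 26.8×4.22×(T − 0)
2014.628(64.5 − T) = 9487.6 + 113.096 T
129944 − 9487.6 = 2127.724 T
T = 120456.4 / 2127.724 = 56.61 °C

T_f = 56.6 °C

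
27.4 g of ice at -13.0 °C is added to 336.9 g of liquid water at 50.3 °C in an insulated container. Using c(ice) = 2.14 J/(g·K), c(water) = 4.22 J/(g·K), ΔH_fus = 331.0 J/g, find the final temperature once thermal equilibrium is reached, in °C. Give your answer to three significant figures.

Heat to bring ice to 0 °C and melt it: q₁ = 27.4×2.14×13.0 + 27.4×331.0 = 9831.7 J
Heat the water can supply cooling to 0 °C: 336.9×4.22×50.3 = 71512.4 J > q₁, so all ice melts.
Energy balance: 336.9×4.22×(50.3 − T) = 9831.7 + 27.4×4.22×(T − 0)
1421.718(50.3 − T) = 9831.7 + 115.628 T
71512.4 − 9831.7 = 1537.346 T
T = 61680.7 / 1537.346 = 40.12 °C

T_f = 40.1 °C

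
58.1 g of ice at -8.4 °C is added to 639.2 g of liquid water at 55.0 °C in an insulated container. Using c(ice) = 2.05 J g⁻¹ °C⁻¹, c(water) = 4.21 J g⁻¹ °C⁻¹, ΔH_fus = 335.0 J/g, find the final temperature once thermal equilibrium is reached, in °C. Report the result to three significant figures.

T_f = 43.4 °C

Heat to bring ice to 0 °C and melt it: q₁ = 58.1×2.05×8.4 + 58.1×335.0 = 20464 J
Heat the water can supply cooling to 0 °C: 639.2×4.21×55.0 = 148007 J > q₁, so all ice melts.
Energy balance: 639.2×4.21×(55.0 − T) = 20464 + 58.1×4.21×(T − 0)
2691.032(55.0 − T) = 20464 + 244.601 T
148007 − 20464 = 2935.633 T
T = 127543 / 2935.633 = 43.447 °C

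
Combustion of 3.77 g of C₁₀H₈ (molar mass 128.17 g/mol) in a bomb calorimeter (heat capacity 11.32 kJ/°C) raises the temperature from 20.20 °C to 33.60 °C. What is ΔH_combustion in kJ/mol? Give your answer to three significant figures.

ΔT = 33.60 − 20.20 = 13.40 °C
q_cal = C_cal × ΔT = 11.32 × 13.40 = 151.688 kJ
n = 3.77 / 128.17 = 0.02941 mol
q_rxn = −q_cal = -151.688 kJ
ΔH = -151.688 / 0.02941 = -5158 kJ/mol

ΔH = -5160 kJ/mol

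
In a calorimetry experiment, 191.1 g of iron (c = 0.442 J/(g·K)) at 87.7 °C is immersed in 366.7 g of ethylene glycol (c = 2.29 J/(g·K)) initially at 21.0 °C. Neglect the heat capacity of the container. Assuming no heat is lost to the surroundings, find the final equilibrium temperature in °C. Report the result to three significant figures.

T_f = 27.1 °C

Heat lost by iron = heat gained by ethylene glycol.
(191.1)(0.442)(87.7 − T) = (366.7)(2.29)(T − 21.0)
84.4662 (87.7 − T) = 839.743 (T − 21.0)
7407.7 − 84.4662 T = 839.743 T − 17635
25042.7 = 924.2092 T
T = 27.10 °C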